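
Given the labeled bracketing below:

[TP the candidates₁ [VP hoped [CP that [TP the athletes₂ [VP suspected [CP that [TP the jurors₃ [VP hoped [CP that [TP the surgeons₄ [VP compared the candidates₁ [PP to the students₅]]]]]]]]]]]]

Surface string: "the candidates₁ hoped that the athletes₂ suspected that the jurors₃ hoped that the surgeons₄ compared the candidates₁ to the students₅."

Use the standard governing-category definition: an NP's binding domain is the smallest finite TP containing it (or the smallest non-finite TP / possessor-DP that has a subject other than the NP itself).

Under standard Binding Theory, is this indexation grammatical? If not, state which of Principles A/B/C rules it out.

Principle C

The two coindexed NPs are *the candidates₁* (the lower occurrence) and *the candidates₁* (the higher occurrence).
*the candidates₁* (the lower occurrence) is an R-expression. Principle C requires it to be free everywhere.
*the candidates₁* (the higher occurrence) c-commands it and carries the same index.
The R-expression is bound → Principle C violation.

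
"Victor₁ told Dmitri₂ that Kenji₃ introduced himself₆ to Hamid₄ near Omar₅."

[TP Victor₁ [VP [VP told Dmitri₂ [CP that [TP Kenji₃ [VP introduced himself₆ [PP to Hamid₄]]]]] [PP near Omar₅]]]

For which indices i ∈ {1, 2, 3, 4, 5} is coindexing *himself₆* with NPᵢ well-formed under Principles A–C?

*himself* is an anaphor, so Principle A applies: it must be bound in its binding domain.
Binding domain of *himself₆*: the embedded TP, whose subject is Kenji₃.
*Victor₁* c-commands the anaphor but is outside its binding domain → cannot satisfy Principle A.
*Dmitri₂* c-commands the anaphor but is outside its binding domain → cannot satisfy Principle A.
*Kenji₃* c-commands the anaphor within its binding domain → licit binder.
*Hamid₄* does not c-command the anaphor → cannot bind it.
*Omar₅* does not c-command the anaphor → cannot bind it.

{3}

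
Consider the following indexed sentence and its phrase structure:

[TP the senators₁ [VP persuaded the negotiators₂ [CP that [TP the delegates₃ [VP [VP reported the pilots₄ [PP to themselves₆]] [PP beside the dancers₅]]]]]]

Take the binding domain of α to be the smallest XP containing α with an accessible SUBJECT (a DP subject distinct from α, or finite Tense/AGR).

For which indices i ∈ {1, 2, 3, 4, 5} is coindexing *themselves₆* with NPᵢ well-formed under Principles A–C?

{3, 4}

*themselves* is an anaphor, so Principle A applies: it must be bound in its binding domain.
Binding domain of *themselves₆*: the embedded TP, whose subject is the delegates₃.
*the senators₁* c-commands the anaphor but is outside its binding domain → cannot satisfy Principle A.
*the negotiators₂* c-commands the anaphor but is outside its binding domain → cannot satisfy Principle A.
*the delegates₃* c-commands the anaphor within its binding domain → licit binder.
*the pilots₄* c-commands the anaphor within its binding domain → licit binder.
*the dancers₅* does not c-command the anaphor → cannot bind it.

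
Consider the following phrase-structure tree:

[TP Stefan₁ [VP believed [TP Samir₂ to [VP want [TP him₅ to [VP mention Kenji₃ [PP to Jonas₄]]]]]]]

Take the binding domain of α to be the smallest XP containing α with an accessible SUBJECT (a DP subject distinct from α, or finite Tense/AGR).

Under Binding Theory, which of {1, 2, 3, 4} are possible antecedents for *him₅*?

{1}

*him* is a pronoun, so Principle B applies: it must be free in its binding domain.
Binding domain of *him₅*: the embedded TP, whose subject is Samir₂.
*Stefan₁* c-commands the pronoun but from outside its binding domain, and is not c-commanded by it → coindexation permitted.
*Samir₂* c-commands the pronoun within its binding domain → coindexation would violate Principle B.
*Kenji₃*: the pronoun c-commands this R-expression → coindexation would violate Principle C on *Kenji₃*.
*Jonas₄*: the pronoun c-commands this R-expression → coindexation would violate Principle C on *Jonas₄*.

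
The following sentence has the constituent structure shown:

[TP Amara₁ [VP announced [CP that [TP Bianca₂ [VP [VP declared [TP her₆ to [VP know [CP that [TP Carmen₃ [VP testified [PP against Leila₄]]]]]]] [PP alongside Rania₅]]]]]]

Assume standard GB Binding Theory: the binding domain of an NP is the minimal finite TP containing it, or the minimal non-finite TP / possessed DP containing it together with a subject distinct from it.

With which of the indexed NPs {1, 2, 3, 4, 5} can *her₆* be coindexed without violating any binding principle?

{1, 5}

*her* is a pronoun, so Principle B applies: it must be free in its binding domain.
Binding domain of *her₆*: the embedded TP, whose subject is Bianca₂.
*Amara₁* c-commands the pronoun but from outside its binding domain, and is not c-commanded by it → coindexation permitted.
*Bianca₂* c-commands the pronoun within its binding domain → coindexation would violate Principle B.
*Carmen₃*: the pronoun c-commands this R-expression → coindexation would violate Principle C on *Carmen₃*.
*Leila₄*: the pronoun c-commands this R-expression → coindexation would violate Principle C on *Leila₄*.
*Rania₅* and the pronoun do not c-command one another → neither Principle B nor Principle C is at stake; coindexation permitted.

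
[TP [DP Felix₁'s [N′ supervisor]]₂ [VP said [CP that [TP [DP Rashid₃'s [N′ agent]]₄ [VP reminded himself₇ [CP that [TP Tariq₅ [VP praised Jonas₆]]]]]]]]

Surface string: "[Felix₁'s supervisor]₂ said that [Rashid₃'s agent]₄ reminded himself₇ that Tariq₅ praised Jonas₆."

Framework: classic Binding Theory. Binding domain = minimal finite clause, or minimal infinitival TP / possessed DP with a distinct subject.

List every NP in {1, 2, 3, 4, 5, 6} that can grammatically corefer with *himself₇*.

{4}

*himself* is an anaphor, so Principle A applies: it must be bound in its binding domain.
Binding domain of *himself₇*: the embedded TP, whose subject is [Rashid₃'s agent]₄.
*Felix₁* does not c-command the anaphor → cannot bind it.
*[Felix₁'s supervisor]₂* c-commands the anaphor but is outside its binding domain → cannot satisfy Principle A.
*Rashid₃* does not c-command the anaphor → cannot bind it.
*[Rashid₃'s agent]₄* c-commands the anaphor within its binding domain → licit binder.
*Tariq₅* does not c-command the anaphor → cannot bind it.
*Jonas₆* does not c-command the anaphor → cannot bind it.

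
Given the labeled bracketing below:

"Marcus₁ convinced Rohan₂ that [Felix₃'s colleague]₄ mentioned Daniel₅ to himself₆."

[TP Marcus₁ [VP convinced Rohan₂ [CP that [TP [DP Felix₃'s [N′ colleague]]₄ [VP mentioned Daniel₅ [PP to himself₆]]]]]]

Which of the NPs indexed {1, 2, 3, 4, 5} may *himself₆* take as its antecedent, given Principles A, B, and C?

{4, 5}

*himself* is an anaphor, so Principle A applies: it must be bound in its binding domain.
Binding domain of *himself₆*: the embedded TP, whose subject is [Felix₃'s colleague]₄.
*Marcus₁* c-commands the anaphor but is outside its binding domain → cannot satisfy Principle A.
*Rohan₂* c-commands the anaphor but is outside its binding domain → cannot satisfy Principle A.
*Felix₃* does not c-command the anaphor → cannot bind it.
*[Felix₃'s colleague]₄* c-commands the anaphor within its binding domain → licit binder.
*Daniel₅* c-commands the anaphor within its binding domain → licit binder.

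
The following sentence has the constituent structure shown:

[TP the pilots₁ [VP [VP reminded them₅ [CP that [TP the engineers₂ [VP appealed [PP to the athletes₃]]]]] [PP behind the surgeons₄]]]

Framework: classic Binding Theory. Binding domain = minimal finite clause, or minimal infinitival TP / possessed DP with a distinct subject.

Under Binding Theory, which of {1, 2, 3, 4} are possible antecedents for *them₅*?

{4}

*them* is a pronoun, so Principle B applies: it must be free in its binding domain.
Binding domain of *them₅*: the matrix TP, whose subject is the pilots₁.
*the pilots₁* c-commands the pronoun within its binding domain → coindexation would violate Principle B.
*the engineers₂*: the pronoun c-commands this R-expression → coindexation would violate Principle C on *the engineers₂*.
*the athletes₃*: the pronoun c-commands this R-expression → coindexation would violate Principle C on *the athletes₃*.
*the surgeons₄* and the pronoun do not c-command one another → neither Principle B nor Principle C is at stake; coindexation permitted.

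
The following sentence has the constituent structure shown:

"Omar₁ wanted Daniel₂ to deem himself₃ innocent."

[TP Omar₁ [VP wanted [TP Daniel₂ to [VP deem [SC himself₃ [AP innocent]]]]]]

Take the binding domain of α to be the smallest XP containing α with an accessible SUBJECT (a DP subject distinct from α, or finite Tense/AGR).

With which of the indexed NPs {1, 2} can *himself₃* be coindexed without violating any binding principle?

{2}

*himself* is an anaphor, so Principle A applies: it must be bound in its binding domain.
Binding domain of *himself₃*: the embedded TP, whose subject is Daniel₂.
*Omar₁* c-commands the anaphor but is outside its binding domain → cannot satisfy Principle A.
*Daniel₂* c-commands the anaphor within its binding domain → licit binder.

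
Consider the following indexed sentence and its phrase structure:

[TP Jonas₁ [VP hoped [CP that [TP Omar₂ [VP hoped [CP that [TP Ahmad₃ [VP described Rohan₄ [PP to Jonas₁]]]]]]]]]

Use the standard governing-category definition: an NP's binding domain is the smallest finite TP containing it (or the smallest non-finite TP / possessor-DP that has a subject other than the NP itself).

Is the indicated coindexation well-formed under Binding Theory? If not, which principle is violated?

The two coindexed NPs are *Jonas₁* (the higher occurrence) and *Jonas₁* (the lower occurrence).
*Jonas₁* (the lower occurrence) is an R-expression. Principle C requires it to be free everywhere.
*Jonas₁* (the higher occurrence) c-commands it and carries the same index.
The R-expression is bound → Principle C violation.

Principle C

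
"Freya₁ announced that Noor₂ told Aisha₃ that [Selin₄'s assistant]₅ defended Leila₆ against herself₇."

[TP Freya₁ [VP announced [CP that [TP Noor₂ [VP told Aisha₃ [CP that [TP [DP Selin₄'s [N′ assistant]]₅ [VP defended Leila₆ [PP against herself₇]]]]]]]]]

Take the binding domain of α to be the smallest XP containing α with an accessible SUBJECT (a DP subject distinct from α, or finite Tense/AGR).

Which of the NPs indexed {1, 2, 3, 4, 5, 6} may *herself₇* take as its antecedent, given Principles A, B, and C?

{5, 6}

*herself* is an anaphor, so Principle A applies: it must be bound in its binding domain.
Binding domain of *herself₇*: the embedded TP, whose subject is [Selin₄'s assistant]₅.
*Freya₁* c-commands the anaphor but is outside its binding domain → cannot satisfy Principle A.
*Noor₂* c-commands the anaphor but is outside its binding domain → cannot satisfy Principle A.
*Aisha₃* c-commands the anaphor but is outside its binding domain → cannot satisfy Principle A.
*Selin₄* does not c-command the anaphor → cannot bind it.
*[Selin₄'s assistant]₅* c-commands the anaphor within its binding domain → licit binder.
*Leila₆* c-commands the anaphor within its binding domain → licit binder.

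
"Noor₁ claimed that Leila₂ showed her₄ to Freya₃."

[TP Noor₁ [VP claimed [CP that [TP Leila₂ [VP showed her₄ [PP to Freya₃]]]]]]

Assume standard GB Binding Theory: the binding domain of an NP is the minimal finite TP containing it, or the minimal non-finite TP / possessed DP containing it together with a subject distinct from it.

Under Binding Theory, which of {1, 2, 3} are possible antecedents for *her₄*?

{1}

*her* is a pronoun, so Principle B applies: it must be free in its binding domain.
Binding domain of *her₄*: the embedded TP, whose subject is Leila₂.
*Noor₁* c-commands the pronoun but from outside its binding domain, and is not c-commanded by it → coindexation permitted.
*Leila₂* c-commands the pronoun within its binding domain → coindexation would violate Principle B.
*Freya₃*: the pronoun c-commands this R-expression → coindexation would violate Principle C on *Freya₃*.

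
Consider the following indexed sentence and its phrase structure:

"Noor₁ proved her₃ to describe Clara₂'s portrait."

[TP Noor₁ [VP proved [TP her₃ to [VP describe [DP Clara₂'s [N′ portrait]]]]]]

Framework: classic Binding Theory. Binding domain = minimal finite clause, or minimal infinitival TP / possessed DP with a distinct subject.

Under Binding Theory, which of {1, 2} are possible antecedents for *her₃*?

*her* is a pronoun, so Principle B applies: it must be free in its binding domain.
Binding domain of *her₃*: the matrix TP, whose subject is Noor₁.
*Noor₁* c-commands the pronoun within its binding domain → coindexation would violate Principle B.
*Clara₂*: the pronoun c-commands this R-expression → coindexation would violate Principle C on *Clara₂*.

none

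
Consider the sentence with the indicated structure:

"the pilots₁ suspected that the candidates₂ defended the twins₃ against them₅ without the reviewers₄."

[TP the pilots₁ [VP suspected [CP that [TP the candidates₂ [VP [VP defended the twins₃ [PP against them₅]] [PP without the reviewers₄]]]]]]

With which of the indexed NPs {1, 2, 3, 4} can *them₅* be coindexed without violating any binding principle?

{1, 4}

*them* is a pronoun, so Principle B applies: it must be free in its binding domain.
Binding domain of *them₅*: the embedded TP, whose subject is the candidates₂.
*the pilots₁* c-commands the pronoun but from outside its binding domain, and is not c-commanded by it → coindexation permitted.
*the candidates₂* c-commands the pronoun within its binding domain → coindexation would violate Principle B.
*the twins₃* c-commands the pronoun within its binding domain → coindexation would violate Principle B.
*the reviewers₄* and the pronoun do not c-command one another → neither Principle B nor Principle C is at stake; coindexation permitted.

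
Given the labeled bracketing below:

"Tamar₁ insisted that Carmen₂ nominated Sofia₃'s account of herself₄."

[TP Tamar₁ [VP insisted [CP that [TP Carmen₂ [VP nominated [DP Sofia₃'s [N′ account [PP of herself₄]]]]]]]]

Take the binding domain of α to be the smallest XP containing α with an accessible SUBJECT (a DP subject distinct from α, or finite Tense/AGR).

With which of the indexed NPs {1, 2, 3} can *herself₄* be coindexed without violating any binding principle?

*herself* is an anaphor, so Principle A applies: it must be bound in its binding domain.
Binding domain of *herself₄*: the possessed DP, whose subject is Sofia₃.
*Tamar₁* c-commands the anaphor but is outside its binding domain → cannot satisfy Principle A.
*Carmen₂* c-commands the anaphor but is outside its binding domain → cannot satisfy Principle A.
*Sofia₃* c-commands the anaphor within its binding domain → licit binder.

{3}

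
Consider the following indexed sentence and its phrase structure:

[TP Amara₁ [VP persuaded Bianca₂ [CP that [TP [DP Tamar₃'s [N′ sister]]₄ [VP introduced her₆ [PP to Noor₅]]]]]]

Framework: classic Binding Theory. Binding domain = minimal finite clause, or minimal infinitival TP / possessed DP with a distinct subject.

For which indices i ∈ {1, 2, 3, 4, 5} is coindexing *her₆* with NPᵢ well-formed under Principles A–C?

{1, 2, 3}

*her* is a pronoun, so Principle B applies: it must be free in its binding domain.
Binding domain of *her₆*: the embedded TP, whose subject is [Tamar₃'s sister]₄.
*Amara₁* c-commands the pronoun but from outside its binding domain, and is not c-commanded by it → coindexation permitted.
*Bianca₂* c-commands the pronoun but from outside its binding domain, and is not c-commanded by it → coindexation permitted.
*Tamar₃* and the pronoun do not c-command one another → neither Principle B nor Principle C is at stake; coindexation permitted.
*[Tamar₃'s sister]₄* c-commands the pronoun within its binding domain → coindexation would violate Principle B.
*Noor₅*: the pronoun c-commands this R-expression → coindexation would violate Principle C on *Noor₅*.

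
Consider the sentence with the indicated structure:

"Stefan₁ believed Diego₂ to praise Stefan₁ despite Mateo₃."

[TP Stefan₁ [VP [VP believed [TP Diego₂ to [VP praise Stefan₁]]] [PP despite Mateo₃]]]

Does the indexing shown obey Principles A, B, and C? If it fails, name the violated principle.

The two coindexed NPs are *Stefan₁* (the lower occurrence) and *Stefan₁* (the higher occurrence).
*Stefan₁* (the lower occurrence) is an R-expression. Principle C requires it to be free everywhere.
*Stefan₁* (the higher occurrence) c-commands it and carries the same index.
The R-expression is bound → Principle C violation.

Principle C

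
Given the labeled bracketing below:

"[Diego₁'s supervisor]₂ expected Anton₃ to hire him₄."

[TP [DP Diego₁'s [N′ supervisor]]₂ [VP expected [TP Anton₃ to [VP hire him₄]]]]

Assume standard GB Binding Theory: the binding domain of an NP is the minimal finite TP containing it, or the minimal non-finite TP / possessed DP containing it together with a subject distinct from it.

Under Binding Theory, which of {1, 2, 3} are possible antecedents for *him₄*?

*him* is a pronoun, so Principle B applies: it must be free in its binding domain.
Binding domain of *him₄*: the embedded TP, whose subject is Anton₃.
*Diego₁* and the pronoun do not c-command one another → neither Principle B nor Principle C is at stake; coindexation permitted.
*[Diego₁'s supervisor]₂* c-commands the pronoun but from outside its binding domain, and is not c-commanded by it → coindexation permitted.
*Anton₃* c-commands the pronoun within its binding domain → coindexation would violate Principle B.

{1, 2}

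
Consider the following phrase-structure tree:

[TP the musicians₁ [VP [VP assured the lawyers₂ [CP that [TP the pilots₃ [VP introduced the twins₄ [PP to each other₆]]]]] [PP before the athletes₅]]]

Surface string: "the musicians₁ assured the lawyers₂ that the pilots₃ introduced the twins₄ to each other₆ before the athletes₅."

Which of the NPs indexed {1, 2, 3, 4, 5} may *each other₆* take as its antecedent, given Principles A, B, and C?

{3, 4}

*each other* is an anaphor, so Principle A applies: it must be bound in its binding domain.
Binding domain of *each other₆*: the embedded TP, whose subject is the pilots₃.
*the musicians₁* c-commands the anaphor but is outside its binding domain → cannot satisfy Principle A.
*the lawyers₂* c-commands the anaphor but is outside its binding domain → cannot satisfy Principle A.
*the pilots₃* c-commands the anaphor within its binding domain → licit binder.
*the twins₄* c-commands the anaphor within its binding domain → licit binder.
*the athletes₅* does not c-command the anaphor → cannot bind it.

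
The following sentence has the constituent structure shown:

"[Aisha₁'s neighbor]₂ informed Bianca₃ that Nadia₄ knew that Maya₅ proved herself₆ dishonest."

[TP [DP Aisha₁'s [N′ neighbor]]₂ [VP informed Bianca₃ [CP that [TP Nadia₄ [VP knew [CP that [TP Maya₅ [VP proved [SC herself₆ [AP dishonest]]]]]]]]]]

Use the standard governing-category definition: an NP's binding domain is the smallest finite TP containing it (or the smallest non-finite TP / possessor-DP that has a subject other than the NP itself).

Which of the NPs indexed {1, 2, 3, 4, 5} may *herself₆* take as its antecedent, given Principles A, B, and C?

{5}

*herself* is an anaphor, so Principle A applies: it must be bound in its binding domain.
Binding domain of *herself₆*: the embedded TP, whose subject is Maya₅.
*Aisha₁* does not c-command the anaphor → cannot bind it.
*[Aisha₁'s neighbor]₂* c-commands the anaphor but is outside its binding domain → cannot satisfy Principle A.
*Bianca₃* c-commands the anaphor but is outside its binding domain → cannot satisfy Principle A.
*Nadia₄* c-commands the anaphor but is outside its binding domain → cannot satisfy Principle A.
*Maya₅* c-commands the anaphor within its binding domain → licit binder.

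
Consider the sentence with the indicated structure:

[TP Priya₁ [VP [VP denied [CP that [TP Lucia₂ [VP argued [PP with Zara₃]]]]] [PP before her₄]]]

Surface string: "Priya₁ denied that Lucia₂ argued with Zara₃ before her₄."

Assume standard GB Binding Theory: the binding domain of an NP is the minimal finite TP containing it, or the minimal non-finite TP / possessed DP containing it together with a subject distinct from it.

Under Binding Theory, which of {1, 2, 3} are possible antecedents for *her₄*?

{2, 3}

*her* is a pronoun, so Principle B applies: it must be free in its binding domain.
Binding domain of *her₄*: the matrix TP, whose subject is Priya₁.
*Priya₁* c-commands the pronoun within its binding domain → coindexation would violate Principle B.
*Lucia₂* and the pronoun do not c-command one another → neither Principle B nor Principle C is at stake; coindexation permitted.
*Zara₃* and the pronoun do not c-command one another → neither Principle B nor Principle C is at stake; coindexation permitted.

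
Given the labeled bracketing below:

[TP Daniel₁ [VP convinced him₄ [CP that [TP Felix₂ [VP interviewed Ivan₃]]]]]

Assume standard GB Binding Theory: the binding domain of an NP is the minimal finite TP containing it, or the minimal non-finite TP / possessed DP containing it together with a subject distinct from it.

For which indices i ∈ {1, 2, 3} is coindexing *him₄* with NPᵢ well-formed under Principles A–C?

*him* is a pronoun, so Principle B applies: it must be free in its binding domain.
Binding domain of *him₄*: the matrix TP, whose subject is Daniel₁.
*Daniel₁* c-commands the pronoun within its binding domain → coindexation would violate Principle B.
*Felix₂*: the pronoun c-commands this R-expression → coindexation would violate Principle C on *Felix₂*.
*Ivan₃*: the pronoun c-commands this R-expression → coindexation would violate Principle C on *Ivan₃*.

none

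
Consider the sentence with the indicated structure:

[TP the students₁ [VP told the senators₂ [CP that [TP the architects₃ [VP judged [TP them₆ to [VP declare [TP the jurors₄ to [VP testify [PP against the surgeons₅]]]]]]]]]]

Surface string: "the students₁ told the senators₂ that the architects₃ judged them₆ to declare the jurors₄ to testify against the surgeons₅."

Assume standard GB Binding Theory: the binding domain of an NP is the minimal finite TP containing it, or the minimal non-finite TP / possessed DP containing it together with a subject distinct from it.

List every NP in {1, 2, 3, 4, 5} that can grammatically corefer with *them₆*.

{1, 2}

*them* is a pronoun, so Principle B applies: it must be free in its binding domain.
Binding domain of *them₆*: the embedded TP, whose subject is the architects₃.
*the students₁* c-commands the pronoun but from outside its binding domain, and is not c-commanded by it → coindexation permitted.
*the senators₂* c-commands the pronoun but from outside its binding domain, and is not c-commanded by it → coindexation permitted.
*the architects₃* c-commands the pronoun within its binding domain → coindexation would violate Principle B.
*the jurors₄*: the pronoun c-commands this R-expression → coindexation would violate Principle C on *the jurors₄*.
*the surgeons₅*: the pronoun c-commands this R-expression → coindexation would violate Principle C on *the surgeons₅*.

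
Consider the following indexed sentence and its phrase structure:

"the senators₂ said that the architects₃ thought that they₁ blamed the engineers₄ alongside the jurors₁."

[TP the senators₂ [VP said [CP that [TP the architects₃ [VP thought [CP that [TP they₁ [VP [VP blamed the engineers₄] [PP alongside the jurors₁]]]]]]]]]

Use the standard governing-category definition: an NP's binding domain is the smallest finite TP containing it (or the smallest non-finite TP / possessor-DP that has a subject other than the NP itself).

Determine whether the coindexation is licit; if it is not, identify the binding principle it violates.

Principle C

The two coindexed NPs are *they₁* and *the jurors₁*.
*the jurors₁* is an R-expression. Principle C requires it to be free everywhere.
*they₁* c-commands it and carries the same index.
The R-expression is bound → Principle C violation.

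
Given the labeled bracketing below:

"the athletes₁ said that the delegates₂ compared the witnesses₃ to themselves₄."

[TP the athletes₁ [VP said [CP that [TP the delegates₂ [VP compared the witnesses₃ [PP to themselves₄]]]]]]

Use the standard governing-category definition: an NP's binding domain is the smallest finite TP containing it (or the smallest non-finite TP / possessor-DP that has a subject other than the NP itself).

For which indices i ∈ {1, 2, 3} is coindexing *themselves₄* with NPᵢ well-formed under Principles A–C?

{2, 3}

*themselves* is an anaphor, so Principle A applies: it must be bound in its binding domain.
Binding domain of *themselves₄*: the embedded TP, whose subject is the delegates₂.
*the athletes₁* c-commands the anaphor but is outside its binding domain → cannot satisfy Principle A.
*the delegates₂* c-commands the anaphor within its binding domain → licit binder.
*the witnesses₃* c-commands the anaphor within its binding domain → licit binder.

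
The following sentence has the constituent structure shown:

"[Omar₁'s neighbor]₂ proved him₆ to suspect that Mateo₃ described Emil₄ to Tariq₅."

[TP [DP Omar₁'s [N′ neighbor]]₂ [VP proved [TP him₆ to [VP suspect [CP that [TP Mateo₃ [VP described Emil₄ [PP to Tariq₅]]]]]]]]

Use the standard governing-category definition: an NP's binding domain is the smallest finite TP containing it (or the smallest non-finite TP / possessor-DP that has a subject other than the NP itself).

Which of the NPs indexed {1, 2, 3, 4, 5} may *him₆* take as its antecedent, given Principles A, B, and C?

{1}

*him* is a pronoun, so Principle B applies: it must be free in its binding domain.
Binding domain of *him₆*: the matrix TP, whose subject is [Omar₁'s neighbor]₂.
*Omar₁* and the pronoun do not c-command one another → neither Principle B nor Principle C is at stake; coindexation permitted.
*[Omar₁'s neighbor]₂* c-commands the pronoun within its binding domain → coindexation would violate Principle B.
*Mateo₃*: the pronoun c-commands this R-expression → coindexation would violate Principle C on *Mateo₃*.
*Emil₄*: the pronoun c-commands this R-expression → coindexation would violate Principle C on *Emil₄*.
*Tariq₅*: the pronoun c-commands this R-expression → coindexation would violate Principle C on *Tariq₅*.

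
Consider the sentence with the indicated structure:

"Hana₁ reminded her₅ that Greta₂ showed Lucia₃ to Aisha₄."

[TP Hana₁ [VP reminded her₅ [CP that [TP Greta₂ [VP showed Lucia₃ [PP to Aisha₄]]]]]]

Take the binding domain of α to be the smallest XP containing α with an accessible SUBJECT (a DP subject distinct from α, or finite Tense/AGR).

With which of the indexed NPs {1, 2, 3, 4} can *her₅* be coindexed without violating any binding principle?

*her* is a pronoun, so Principle B applies: it must be free in its binding domain.
Binding domain of *her₅*: the matrix TP, whose subject is Hana₁.
*Hana₁* c-commands the pronoun within its binding domain → coindexation would violate Principle B.
*Greta₂*: the pronoun c-commands this R-expression → coindexation would violate Principle C on *Greta₂*.
*Lucia₃*: the pronoun c-commands this R-expression → coindexation would violate Principle C on *Lucia₃*.
*Aisha₄*: the pronoun c-commands this R-expression → coindexation would violate Principle C on *Aisha₄*.

none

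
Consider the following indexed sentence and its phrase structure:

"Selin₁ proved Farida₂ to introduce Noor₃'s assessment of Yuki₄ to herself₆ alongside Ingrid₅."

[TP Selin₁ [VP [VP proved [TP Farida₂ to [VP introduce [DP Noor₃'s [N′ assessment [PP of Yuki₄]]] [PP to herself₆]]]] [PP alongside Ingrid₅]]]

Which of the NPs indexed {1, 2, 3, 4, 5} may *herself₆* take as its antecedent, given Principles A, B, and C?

*herself* is an anaphor, so Principle A applies: it must be bound in its binding domain.
Binding domain of *herself₆*: the embedded TP, whose subject is Farida₂.
*Selin₁* c-commands the anaphor but is outside its binding domain → cannot satisfy Principle A.
*Farida₂* c-commands the anaphor within its binding domain → licit binder.
*Noor₃* does not c-command the anaphor → cannot bind it.
*Yuki₄* does not c-command the anaphor → cannot bind it.
*Ingrid₅* does not c-command the anaphor → cannot bind it.

{2}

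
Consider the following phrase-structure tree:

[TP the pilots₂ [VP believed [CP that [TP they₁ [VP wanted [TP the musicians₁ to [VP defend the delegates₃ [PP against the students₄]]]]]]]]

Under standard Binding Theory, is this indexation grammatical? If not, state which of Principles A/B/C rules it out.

Principle C

The two coindexed NPs are *they₁* and *the musicians₁*.
*the musicians₁* is an R-expression. Principle C requires it to be free everywhere.
*they₁* c-commands it and carries the same index.
The R-expression is bound → Principle C violation.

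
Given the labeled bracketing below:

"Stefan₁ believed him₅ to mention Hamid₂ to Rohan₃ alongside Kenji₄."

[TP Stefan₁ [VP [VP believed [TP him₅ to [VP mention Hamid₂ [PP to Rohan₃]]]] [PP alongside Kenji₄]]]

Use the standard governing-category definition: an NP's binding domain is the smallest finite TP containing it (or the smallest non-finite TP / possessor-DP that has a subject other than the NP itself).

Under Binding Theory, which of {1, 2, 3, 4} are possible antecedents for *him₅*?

*him* is a pronoun, so Principle B applies: it must be free in its binding domain.
Binding domain of *him₅*: the matrix TP, whose subject is Stefan₁.
*Stefan₁* c-commands the pronoun within its binding domain → coindexation would violate Principle B.
*Hamid₂*: the pronoun c-commands this R-expression → coindexation would violate Principle C on *Hamid₂*.
*Rohan₃*: the pronoun c-commands this R-expression → coindexation would violate Principle C on *Rohan₃*.
*Kenji₄* and the pronoun do not c-command one another → neither Principle B nor Principle C is at stake; coindexation permitted.

{4}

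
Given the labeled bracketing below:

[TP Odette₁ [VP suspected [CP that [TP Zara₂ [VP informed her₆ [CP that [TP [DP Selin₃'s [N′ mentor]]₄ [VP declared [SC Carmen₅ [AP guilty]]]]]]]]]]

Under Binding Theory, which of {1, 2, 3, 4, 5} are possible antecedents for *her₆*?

*her* is a pronoun, so Principle B applies: it must be free in its binding domain.
Binding domain of *her₆*: the embedded TP, whose subject is Zara₂.
*Odette₁* c-commands the pronoun but from outside its binding domain, and is not c-commanded by it → coindexation permitted.
*Zara₂* c-commands the pronoun within its binding domain → coindexation would violate Principle B.
*Selin₃*: the pronoun c-commands this R-expression → coindexation would violate Principle C on *Selin₃*.
*[Selin₃'s mentor]₄*: the pronoun c-commands this R-expression → coindexation would violate Principle C on *[Selin₃'s mentor]₄*.
*Carmen₅*: the pronoun c-commands this R-expression → coindexation would violate Principle C on *Carmen₅*.

{1}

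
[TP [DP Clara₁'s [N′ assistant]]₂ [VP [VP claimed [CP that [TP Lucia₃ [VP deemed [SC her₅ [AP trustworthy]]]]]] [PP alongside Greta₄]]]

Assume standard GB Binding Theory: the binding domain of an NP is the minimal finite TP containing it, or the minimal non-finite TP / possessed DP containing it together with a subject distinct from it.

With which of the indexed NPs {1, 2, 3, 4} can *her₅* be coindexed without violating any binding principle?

{1, 2, 4}

*her* is a pronoun, so Principle B applies: it must be free in its binding domain.
Binding domain of *her₅*: the embedded TP, whose subject is Lucia₃.
*Clara₁* and the pronoun do not c-command one another → neither Principle B nor Principle C is at stake; coindexation permitted.
*[Clara₁'s assistant]₂* c-commands the pronoun but from outside its binding domain, and is not c-commanded by it → coindexation permitted.
*Lucia₃* c-commands the pronoun within its binding domain → coindexation would violate Principle B.
*Greta₄* and the pronoun do not c-command one another → neither Principle B nor Principle C is at stake; coindexation permitted.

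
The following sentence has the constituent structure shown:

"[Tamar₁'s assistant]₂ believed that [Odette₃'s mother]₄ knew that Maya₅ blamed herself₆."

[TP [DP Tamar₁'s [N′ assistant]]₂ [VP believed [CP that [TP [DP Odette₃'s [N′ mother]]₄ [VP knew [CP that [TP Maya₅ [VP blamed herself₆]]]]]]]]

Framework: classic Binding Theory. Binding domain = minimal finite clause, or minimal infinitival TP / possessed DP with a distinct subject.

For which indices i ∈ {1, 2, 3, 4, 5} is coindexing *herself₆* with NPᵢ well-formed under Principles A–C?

*herself* is an anaphor, so Principle A applies: it must be bound in its binding domain.
Binding domain of *herself₆*: the embedded TP, whose subject is Maya₅.
*Tamar₁* does not c-command the anaphor → cannot bind it.
*[Tamar₁'s assistant]₂* c-commands the anaphor but is outside its binding domain → cannot satisfy Principle A.
*Odette₃* does not c-command the anaphor → cannot bind it.
*[Odette₃'s mother]₄* c-commands the anaphor but is outside its binding domain → cannot satisfy Principle A.
*Maya₅* c-commands the anaphor within its binding domain → licit binder.

{5}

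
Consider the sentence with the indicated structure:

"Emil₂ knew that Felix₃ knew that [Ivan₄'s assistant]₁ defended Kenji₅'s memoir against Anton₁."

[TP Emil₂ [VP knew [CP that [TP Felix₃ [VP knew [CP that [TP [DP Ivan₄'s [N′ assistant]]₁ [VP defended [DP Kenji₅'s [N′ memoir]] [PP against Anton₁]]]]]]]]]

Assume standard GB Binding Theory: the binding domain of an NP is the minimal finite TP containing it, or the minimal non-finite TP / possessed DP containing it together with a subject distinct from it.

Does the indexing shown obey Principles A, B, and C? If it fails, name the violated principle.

Principle C

The two coindexed NPs are *[Ivan₄'s assistant]₁* and *Anton₁*.
*Anton₁* is an R-expression. Principle C requires it to be free everywhere.
*[Ivan₄'s assistant]₁* c-commands it and carries the same index.
The R-expression is bound → Principle C violation.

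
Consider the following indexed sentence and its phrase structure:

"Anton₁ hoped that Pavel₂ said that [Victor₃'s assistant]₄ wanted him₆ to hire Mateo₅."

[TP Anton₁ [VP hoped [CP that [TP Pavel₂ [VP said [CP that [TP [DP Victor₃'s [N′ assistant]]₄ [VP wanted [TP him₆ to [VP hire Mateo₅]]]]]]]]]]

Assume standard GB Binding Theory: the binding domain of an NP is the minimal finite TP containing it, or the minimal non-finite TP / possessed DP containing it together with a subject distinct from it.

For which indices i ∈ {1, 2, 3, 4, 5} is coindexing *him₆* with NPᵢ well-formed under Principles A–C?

*him* is a pronoun, so Principle B applies: it must be free in its binding domain.
Binding domain of *him₆*: the embedded TP, whose subject is [Victor₃'s assistant]₄.
*Anton₁* c-commands the pronoun but from outside its binding domain, and is not c-commanded by it → coindexation permitted.
*Pavel₂* c-commands the pronoun but from outside its binding domain, and is not c-commanded by it → coindexation permitted.
*Victor₃* and the pronoun do not c-command one another → neither Principle B nor Principle C is at stake; coindexation permitted.
*[Victor₃'s assistant]₄* c-commands the pronoun within its binding domain → coindexation would violate Principle B.
*Mateo₅*: the pronoun c-commands this R-expression → coindexation would violate Principle C on *Mateo₅*.

{1, 2, 3}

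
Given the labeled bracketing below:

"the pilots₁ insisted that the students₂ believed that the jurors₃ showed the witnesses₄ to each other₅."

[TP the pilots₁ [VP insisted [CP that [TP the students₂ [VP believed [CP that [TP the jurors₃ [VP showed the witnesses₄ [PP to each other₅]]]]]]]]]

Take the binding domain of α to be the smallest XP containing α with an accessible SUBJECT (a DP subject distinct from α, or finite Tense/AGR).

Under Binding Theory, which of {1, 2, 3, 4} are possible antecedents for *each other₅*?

{3, 4}

*each other* is an anaphor, so Principle A applies: it must be bound in its binding domain.
Binding domain of *each other₅*: the embedded TP, whose subject is the jurors₃.
*the pilots₁* c-commands the anaphor but is outside its binding domain → cannot satisfy Principle A.
*the students₂* c-commands the anaphor but is outside its binding domain → cannot satisfy Principle A.
*the jurors₃* c-commands the anaphor within its binding domain → licit binder.
*the witnesses₄* c-commands the anaphor within its binding domain → licit binder.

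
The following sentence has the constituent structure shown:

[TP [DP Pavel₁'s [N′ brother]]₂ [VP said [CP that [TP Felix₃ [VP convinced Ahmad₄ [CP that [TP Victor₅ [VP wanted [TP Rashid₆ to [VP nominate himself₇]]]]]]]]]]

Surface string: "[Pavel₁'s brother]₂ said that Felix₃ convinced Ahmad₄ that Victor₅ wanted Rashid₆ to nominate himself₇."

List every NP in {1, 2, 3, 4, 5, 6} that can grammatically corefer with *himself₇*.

{6}

*himself* is an anaphor, so Principle A applies: it must be bound in its binding domain.
Binding domain of *himself₇*: the embedded TP, whose subject is Rashid₆.
*Pavel₁* does not c-command the anaphor → cannot bind it.
*[Pavel₁'s brother]₂* c-commands the anaphor but is outside its binding domain → cannot satisfy Principle A.
*Felix₃* c-commands the anaphor but is outside its binding domain → cannot satisfy Principle A.
*Ahmad₄* c-commands the anaphor but is outside its binding domain → cannot satisfy Principle A.
*Victor₅* c-commands the anaphor but is outside its binding domain → cannot satisfy Principle A.
*Rashid₆* c-commands the anaphor within its binding domain → licit binder.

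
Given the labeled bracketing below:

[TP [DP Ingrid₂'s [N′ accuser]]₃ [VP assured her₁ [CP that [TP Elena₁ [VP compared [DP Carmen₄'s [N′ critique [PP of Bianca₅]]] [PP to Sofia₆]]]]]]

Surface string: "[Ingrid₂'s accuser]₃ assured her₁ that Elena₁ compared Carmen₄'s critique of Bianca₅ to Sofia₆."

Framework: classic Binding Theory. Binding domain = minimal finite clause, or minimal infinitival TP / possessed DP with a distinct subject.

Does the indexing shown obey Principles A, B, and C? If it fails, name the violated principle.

The two coindexed NPs are *her₁* and *Elena₁*.
*Elena₁* is an R-expression. Principle C requires it to be free everywhere.
*her₁* c-commands it and carries the same index.
The R-expression is bound → Principle C violation.

Principle C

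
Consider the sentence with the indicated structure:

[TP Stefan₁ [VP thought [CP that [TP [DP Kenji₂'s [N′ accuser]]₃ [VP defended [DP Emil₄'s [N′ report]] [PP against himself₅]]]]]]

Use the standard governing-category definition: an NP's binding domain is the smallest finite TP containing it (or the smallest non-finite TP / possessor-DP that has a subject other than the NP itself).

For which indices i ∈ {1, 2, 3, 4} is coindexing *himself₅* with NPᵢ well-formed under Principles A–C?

*himself* is an anaphor, so Principle A applies: it must be bound in its binding domain.
Binding domain of *himself₅*: the embedded TP, whose subject is [Kenji₂'s accuser]₃.
*Stefan₁* c-commands the anaphor but is outside its binding domain → cannot satisfy Principle A.
*Kenji₂* does not c-command the anaphor → cannot bind it.
*[Kenji₂'s accuser]₃* c-commands the anaphor within its binding domain → licit binder.
*Emil₄* does not c-command the anaphor → cannot bind it.

{3}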